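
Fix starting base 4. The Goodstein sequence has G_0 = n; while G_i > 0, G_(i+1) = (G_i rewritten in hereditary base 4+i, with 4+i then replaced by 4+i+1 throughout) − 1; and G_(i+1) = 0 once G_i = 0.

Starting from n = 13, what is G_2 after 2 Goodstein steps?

13 —HB4→ 3·4 + 1 —bump→ 3·5 + 1 = 16 —(−1)→ 15
15 —HB5→ 3·5 —bump→ 3·6 = 18 —(−1)→ 17
17 —HB6→ 2·6 + 5 —bump→ 2·7 + 5 = 19 —(−1)→ 18

17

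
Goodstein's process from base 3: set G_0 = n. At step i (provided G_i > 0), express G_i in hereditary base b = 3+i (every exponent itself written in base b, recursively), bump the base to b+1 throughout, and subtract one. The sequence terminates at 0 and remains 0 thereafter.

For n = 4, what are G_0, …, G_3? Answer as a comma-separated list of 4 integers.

G_0=4  [base 3] 3 + 1  →[3↦4]→  4 + 1 = 5  −1 ⇒ G_1=4
G_1=4  [base 4] 4  →[4↦5]→  5 = 5  −1 ⇒ G_2=4
G_2=4  [base 5] 4  →[5↦6]→  4 = 4  −1 ⇒ G_3=3

4, 4, 4, 3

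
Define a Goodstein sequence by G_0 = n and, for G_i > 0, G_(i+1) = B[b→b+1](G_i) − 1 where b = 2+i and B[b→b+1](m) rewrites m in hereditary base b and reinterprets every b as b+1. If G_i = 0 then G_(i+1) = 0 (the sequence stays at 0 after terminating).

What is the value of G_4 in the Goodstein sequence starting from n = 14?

step 0: 14 = 2^(2 + 1) + 2^2 + 2; sub 3 for 2: 3^(3 + 1) + 3^3 + 3; = 111; G_1 = 111−1 = 110
step 1: 110 = 3^(3 + 1) + 3^3 + 2; sub 4 for 3: 4^(4 + 1) + 4^4 + 2; = 1282; G_2 = 1282−1 = 1281
step 2: 1281 = 4^(4 + 1) + 4^4 + 1; sub 5 for 4: 5^(5 + 1) + 5^5 + 1; = 18751; G_3 = 18751−1 = 18750
step 3: 18750 = 5^(5 + 1) + 5^5; sub 6 for 5: 6^(6 + 1) + 6^6; = 326592; G_4 = 326592−1 = 326591

326591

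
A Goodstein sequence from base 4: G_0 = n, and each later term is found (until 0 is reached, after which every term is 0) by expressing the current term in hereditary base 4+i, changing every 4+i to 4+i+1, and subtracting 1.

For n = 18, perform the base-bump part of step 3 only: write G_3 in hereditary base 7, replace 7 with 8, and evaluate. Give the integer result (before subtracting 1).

18 —HB4→ 4^2 + 2 —bump→ 5^2 + 2 = 27 —(−1)→ 26
26 —HB5→ 5^2 + 1 —bump→ 6^2 + 1 = 37 —(−1)→ 36
36 —HB6→ 6^2 —bump→ 7^2 = 49 —(−1)→ 48
48 —HB7→ 6·7 + 6 —bump→ 6·8 + 6 = 54 —(−1)→ 53

54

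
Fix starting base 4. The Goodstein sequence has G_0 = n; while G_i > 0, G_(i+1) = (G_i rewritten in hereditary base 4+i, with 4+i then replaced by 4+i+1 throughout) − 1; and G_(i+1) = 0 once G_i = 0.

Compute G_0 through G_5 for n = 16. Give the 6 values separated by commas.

16, 24, 27, 30, 33, 36

(0) 16|_4 = 4^2 ↦ 5^2|_5 = 25 ⇒ 24
(1) 24|_5 = 4·5 + 4 ↦ 4·6 + 4|_6 = 28 ⇒ 27
(2) 27|_6 = 4·6 + 3 ↦ 4·7 + 3|_7 = 31 ⇒ 30
(3) 30|_7 = 4·7 + 2 ↦ 4·8 + 2|_8 = 34 ⇒ 33
(4) 33|_8 = 4·8 + 1 ↦ 4·9 + 1|_9 = 37 ⇒ 36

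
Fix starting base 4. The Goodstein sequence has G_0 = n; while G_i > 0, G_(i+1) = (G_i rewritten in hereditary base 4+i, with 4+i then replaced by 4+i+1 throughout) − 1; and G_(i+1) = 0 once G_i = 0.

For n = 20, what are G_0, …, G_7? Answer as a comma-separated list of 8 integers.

20, 29, 39, 51, 65, 81, 99, 107

(0) 20|_4 = 4^2 + 4 ↦ 5^2 + 5|_5 = 30 ⇒ 29
(1) 29|_5 = 5^2 + 4 ↦ 6^2 + 4|_6 = 40 ⇒ 39
(2) 39|_6 = 6^2 + 3 ↦ 7^2 + 3|_7 = 52 ⇒ 51
(3) 51|_7 = 7^2 + 2 ↦ 8^2 + 2|_8 = 66 ⇒ 65
(4) 65|_8 = 8^2 + 1 ↦ 9^2 + 1|_9 = 82 ⇒ 81
(5) 81|_9 = 9^2 ↦ 10^2|_10 = 100 ⇒ 99
(6) 99|_10 = 9·10 + 9 ↦ 9·11 + 9|_11 = 108 ⇒ 107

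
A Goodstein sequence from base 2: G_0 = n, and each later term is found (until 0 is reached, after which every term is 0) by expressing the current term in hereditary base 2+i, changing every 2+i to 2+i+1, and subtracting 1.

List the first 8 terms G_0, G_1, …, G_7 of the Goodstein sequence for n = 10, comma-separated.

10, 83, 1025, 15625, 279935, 4215754, 84073323, 1937434592

(0) 10|_2 = 2^(2 + 1) + 2 ↦ 3^(3 + 1) + 3|_3 = 84 ⇒ 83
(1) 83|_3 = 3^(3 + 1) + 2 ↦ 4^(4 + 1) + 2|_4 = 1026 ⇒ 1025
(2) 1025|_4 = 4^(4 + 1) + 1 ↦ 5^(5 + 1) + 1|_5 = 15626 ⇒ 15625
(3) 15625|_5 = 5^(5 + 1) ↦ 6^(6 + 1)|_6 = 279936 ⇒ 279935
(4) 279935|_6 = 5·6^6 + 5·6^5 + 5·6^4 + 5·6^3 + 5·6^2 + 5·6 + 5 ↦ 5·7^7 + 5·7^5 + 5·7^4 + 5·7^3 + 5·7^2 + 5·7 + 5|_7 = 4215755 ⇒ 4215754
(5) 4215754|_7 = 5·7^7 + 5·7^5 + 5·7^4 + 5·7^3 + 5·7^2 + 5·7 + 4 ↦ 5·8^8 + 5·8^5 + 5·8^4 + 5·8^3 + 5·8^2 + 5·8 + 4|_8 = 84073324 ⇒ 84073323
(6) 84073323|_8 = 5·8^8 + 5·8^5 + 5·8^4 + 5·8^3 + 5·8^2 + 5·8 + 3 ↦ 5·9^9 + 5·9^5 + 5·9^4 + 5·9^3 + 5·9^2 + 5·9 + 3|_9 = 1937434593 ⇒ 1937434592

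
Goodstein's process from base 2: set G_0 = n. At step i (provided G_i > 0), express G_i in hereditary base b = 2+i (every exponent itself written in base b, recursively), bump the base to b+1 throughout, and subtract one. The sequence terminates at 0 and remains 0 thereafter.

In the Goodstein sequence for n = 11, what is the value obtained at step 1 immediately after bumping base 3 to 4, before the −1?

G_0 = 11. HB_2(11) = 2^(2 + 1) + 2 + 1. Bump = 85. G_1 = 84.
G_1 = 84. HB_3(84) = 3^(3 + 1) + 3. Bump = 1028. G_2 = 1027.

1028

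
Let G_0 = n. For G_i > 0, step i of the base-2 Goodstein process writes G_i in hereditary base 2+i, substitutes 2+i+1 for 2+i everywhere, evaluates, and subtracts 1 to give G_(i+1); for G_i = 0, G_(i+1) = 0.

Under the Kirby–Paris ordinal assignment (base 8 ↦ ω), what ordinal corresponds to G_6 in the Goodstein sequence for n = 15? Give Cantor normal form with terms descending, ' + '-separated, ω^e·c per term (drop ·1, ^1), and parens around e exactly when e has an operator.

(0) 15|_2 = 2^(2 + 1) + 2^2 + 2 + 1 ↦ 3^(3 + 1) + 3^3 + 3 + 1|_3 = 112 ⇒ 111
(1) 111|_3 = 3^(3 + 1) + 3^3 + 3 ↦ 4^(4 + 1) + 4^4 + 4|_4 = 1284 ⇒ 1283
(2) 1283|_4 = 4^(4 + 1) + 4^4 + 3 ↦ 5^(5 + 1) + 5^5 + 3|_5 = 18753 ⇒ 18752
(3) 18752|_5 = 5^(5 + 1) + 5^5 + 2 ↦ 6^(6 + 1) + 6^6 + 2|_6 = 326594 ⇒ 326593
(4) 326593|_6 = 6^(6 + 1) + 6^6 + 1 ↦ 7^(7 + 1) + 7^7 + 1|_7 = 6588345 ⇒ 6588344
(5) 6588344|_7 = 7^(7 + 1) + 7^7 ↦ 8^(8 + 1) + 8^8|_8 = 150994944 ⇒ 150994943

ω^(ω + 1) + ω^7·7 + ω^6·7 + ω^5·7 + ω^4·7 + ω^3·7 + ω^2·7 + ω·7 + 7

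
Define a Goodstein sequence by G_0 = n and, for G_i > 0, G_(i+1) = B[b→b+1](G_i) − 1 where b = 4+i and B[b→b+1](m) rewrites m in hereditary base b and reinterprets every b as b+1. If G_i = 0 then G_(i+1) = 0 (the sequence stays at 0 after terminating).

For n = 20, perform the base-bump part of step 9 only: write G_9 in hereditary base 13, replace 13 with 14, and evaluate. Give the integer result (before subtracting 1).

base 4: 20 = 4^2 + 4; at 5: 5^2 + 5 = 30; next = 29
base 5: 29 = 5^2 + 4; at 6: 6^2 + 4 = 40; next = 39
base 6: 39 = 6^2 + 3; at 7: 7^2 + 3 = 52; next = 51
base 7: 51 = 7^2 + 2; at 8: 8^2 + 2 = 66; next = 65
base 8: 65 = 8^2 + 1; at 9: 9^2 + 1 = 82; next = 81
base 9: 81 = 9^2; at 10: 10^2 = 100; next = 99
base 10: 99 = 9·10 + 9; at 11: 9·11 + 9 = 108; next = 107
base 11: 107 = 9·11 + 8; at 12: 9·12 + 8 = 116; next = 115
base 12: 115 = 9·12 + 7; at 13: 9·13 + 7 = 124; next = 123

132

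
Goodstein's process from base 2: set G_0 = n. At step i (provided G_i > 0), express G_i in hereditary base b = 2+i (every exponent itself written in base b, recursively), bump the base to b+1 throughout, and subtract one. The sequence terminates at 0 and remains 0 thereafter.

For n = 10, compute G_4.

279935

G_0 = 10. HB_2(10) = 2^(2 + 1) + 2. Bump = 84. G_1 = 83.
G_1 = 83. HB_3(83) = 3^(3 + 1) + 2. Bump = 1026. G_2 = 1025.
G_2 = 1025. HB_4(1025) = 4^(4 + 1) + 1. Bump = 15626. G_3 = 15625.
G_3 = 15625. HB_5(15625) = 5^(5 + 1). Bump = 279936. G_4 = 279935.
G_4 = 279935. HB_6(279935) = 5·6^6 + 5·6^5 + 5·6^4 + 5·6^3 + 5·6^2 + 5·6 + 5. Bump = 4215755. G_5 = 4215754.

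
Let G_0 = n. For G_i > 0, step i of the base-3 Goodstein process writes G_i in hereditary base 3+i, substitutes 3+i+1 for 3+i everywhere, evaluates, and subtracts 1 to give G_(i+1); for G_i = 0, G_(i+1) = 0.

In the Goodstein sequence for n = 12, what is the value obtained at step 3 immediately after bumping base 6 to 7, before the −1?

50

12 —HB3→ 3^2 + 3 —bump→ 4^2 + 4 = 20 —(−1)→ 19
19 —HB4→ 4^2 + 3 —bump→ 5^2 + 3 = 28 —(−1)→ 27
27 —HB5→ 5^2 + 2 —bump→ 6^2 + 2 = 38 —(−1)→ 37
37 —HB6→ 6^2 + 1 —bump→ 7^2 + 1 = 50 —(−1)→ 49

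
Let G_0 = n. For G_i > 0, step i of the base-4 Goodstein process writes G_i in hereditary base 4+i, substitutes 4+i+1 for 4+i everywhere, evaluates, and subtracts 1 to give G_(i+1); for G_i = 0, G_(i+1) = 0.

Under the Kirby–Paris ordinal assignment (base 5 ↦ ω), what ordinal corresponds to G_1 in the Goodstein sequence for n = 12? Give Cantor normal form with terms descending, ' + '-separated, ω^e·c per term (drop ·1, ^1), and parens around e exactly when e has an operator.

G_0=12  [base 4] 3·4  →[4↦5]→  3·5 = 15  −1 ⇒ G_1=14
G_1=14  [base 5] 2·5 + 4  →[5↦6]→  2·6 + 4 = 16  −1 ⇒ G_2=15

ω·2 + 4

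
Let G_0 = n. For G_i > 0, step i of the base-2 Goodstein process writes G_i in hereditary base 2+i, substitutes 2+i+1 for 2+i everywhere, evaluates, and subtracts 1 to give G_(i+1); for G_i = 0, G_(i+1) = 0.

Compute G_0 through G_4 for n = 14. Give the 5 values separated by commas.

i=0: 14 = 2^(2 + 1) + 2^2 + 2 (b=2); 2→3: 3^(3 + 1) + 3^3 + 3 = 111; 111−1 = 110
i=1: 110 = 3^(3 + 1) + 3^3 + 2 (b=3); 3→4: 4^(4 + 1) + 4^4 + 2 = 1282; 1282−1 = 1281
i=2: 1281 = 4^(4 + 1) + 4^4 + 1 (b=4); 4→5: 5^(5 + 1) + 5^5 + 1 = 18751; 18751−1 = 18750
i=3: 18750 = 5^(5 + 1) + 5^5 (b=5); 5→6: 6^(6 + 1) + 6^6 = 326592; 326592−1 = 326591

14, 110, 1281, 18750, 326591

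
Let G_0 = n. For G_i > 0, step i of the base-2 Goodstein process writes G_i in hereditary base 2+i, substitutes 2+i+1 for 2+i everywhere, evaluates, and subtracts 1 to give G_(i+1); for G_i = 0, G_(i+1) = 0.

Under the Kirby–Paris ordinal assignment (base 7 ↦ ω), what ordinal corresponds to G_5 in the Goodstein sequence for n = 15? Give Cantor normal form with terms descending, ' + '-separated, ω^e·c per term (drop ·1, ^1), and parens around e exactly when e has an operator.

ω^(ω + 1) + ω^ω

i=0: 15 = 2^(2 + 1) + 2^2 + 2 + 1 (b=2); 2→3: 3^(3 + 1) + 3^3 + 3 + 1 = 112; 112−1 = 111
i=1: 111 = 3^(3 + 1) + 3^3 + 3 (b=3); 3→4: 4^(4 + 1) + 4^4 + 4 = 1284; 1284−1 = 1283
i=2: 1283 = 4^(4 + 1) + 4^4 + 3 (b=4); 4→5: 5^(5 + 1) + 5^5 + 3 = 18753; 18753−1 = 18752
i=3: 18752 = 5^(5 + 1) + 5^5 + 2 (b=5); 5→6: 6^(6 + 1) + 6^6 + 2 = 326594; 326594−1 = 326593
i=4: 326593 = 6^(6 + 1) + 6^6 + 1 (b=6); 6→7: 7^(7 + 1) + 7^7 + 1 = 6588345; 6588345−1 = 6588344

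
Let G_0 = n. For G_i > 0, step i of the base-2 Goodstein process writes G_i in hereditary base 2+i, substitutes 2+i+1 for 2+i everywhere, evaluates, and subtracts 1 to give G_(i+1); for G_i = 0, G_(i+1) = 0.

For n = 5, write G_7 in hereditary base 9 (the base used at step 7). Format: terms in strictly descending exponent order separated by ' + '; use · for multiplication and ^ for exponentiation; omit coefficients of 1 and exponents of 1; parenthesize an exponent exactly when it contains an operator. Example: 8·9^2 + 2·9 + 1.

[0] 5 ≡ 2^2 + 1 (base 2). Lift 3: 28. −1: 27.
[1] 27 ≡ 3^3 (base 3). Lift 4: 256. −1: 255.
[2] 255 ≡ 3·4^3 + 3·4^2 + 3·4 + 3 (base 4). Lift 5: 468. −1: 467.
[3] 467 ≡ 3·5^3 + 3·5^2 + 3·5 + 2 (base 5). Lift 6: 776. −1: 775.
[4] 775 ≡ 3·6^3 + 3·6^2 + 3·6 + 1 (base 6). Lift 7: 1198. −1: 1197.
[5] 1197 ≡ 3·7^3 + 3·7^2 + 3·7 (base 7). Lift 8: 1752. −1: 1751.
[6] 1751 ≡ 3·8^3 + 3·8^2 + 2·8 + 7 (base 8). Lift 9: 2455. −1: 2454.
[7] 2454 ≡ 3·9^3 + 3·9^2 + 2·9 + 6 (base 9). Lift 10: 3326. −1: 3325.

3·9^3 + 3·9^2 + 2·9 + 6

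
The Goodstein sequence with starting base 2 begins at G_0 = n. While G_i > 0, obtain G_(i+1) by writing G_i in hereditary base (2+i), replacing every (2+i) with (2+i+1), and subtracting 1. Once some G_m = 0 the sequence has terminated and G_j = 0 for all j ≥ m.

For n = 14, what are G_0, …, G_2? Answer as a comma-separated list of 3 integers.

14, 110, 1281

G_0=14  [base 2] 2^(2 + 1) + 2^2 + 2  →[2↦3]→  3^(3 + 1) + 3^3 + 3 = 111  −1 ⇒ G_1=110
G_1=110  [base 3] 3^(3 + 1) + 3^3 + 2  →[3↦4]→  4^(4 + 1) + 4^4 + 2 = 1282  −1 ⇒ G_2=1281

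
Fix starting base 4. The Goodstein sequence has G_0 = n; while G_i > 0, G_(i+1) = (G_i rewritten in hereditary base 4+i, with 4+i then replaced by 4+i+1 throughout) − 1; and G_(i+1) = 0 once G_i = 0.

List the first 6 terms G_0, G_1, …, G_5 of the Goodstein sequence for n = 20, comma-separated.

step 0: 20 = 4^2 + 4; sub 5 for 4: 5^2 + 5; = 30; G_1 = 30−1 = 29
step 1: 29 = 5^2 + 4; sub 6 for 5: 6^2 + 4; = 40; G_2 = 40−1 = 39
step 2: 39 = 6^2 + 3; sub 7 for 6: 7^2 + 3; = 52; G_3 = 52−1 = 51
step 3: 51 = 7^2 + 2; sub 8 for 7: 8^2 + 2; = 66; G_4 = 66−1 = 65
step 4: 65 = 8^2 + 1; sub 9 for 8: 9^2 + 1; = 82; G_5 = 82−1 = 81

20, 29, 39, 51, 65, 81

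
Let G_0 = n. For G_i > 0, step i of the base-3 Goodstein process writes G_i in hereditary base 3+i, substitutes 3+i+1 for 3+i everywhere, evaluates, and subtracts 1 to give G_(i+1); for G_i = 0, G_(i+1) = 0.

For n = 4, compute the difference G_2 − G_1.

base 3: 4 = 3 + 1; at 4: 4 + 1 = 5; next = 4
base 4: 4 = 4; at 5: 5 = 5; next = 4

0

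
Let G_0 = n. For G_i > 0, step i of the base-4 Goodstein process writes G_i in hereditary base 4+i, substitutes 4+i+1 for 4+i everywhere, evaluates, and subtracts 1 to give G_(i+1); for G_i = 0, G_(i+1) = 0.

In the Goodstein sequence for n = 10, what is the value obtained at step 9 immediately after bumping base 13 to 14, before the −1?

14

G_0 = 10. HB_4(10) = 2·4 + 2. Bump = 12. G_1 = 11.
G_1 = 11. HB_5(11) = 2·5 + 1. Bump = 13. G_2 = 12.
G_2 = 12. HB_6(12) = 2·6. Bump = 14. G_3 = 13.
G_3 = 13. HB_7(13) = 7 + 6. Bump = 14. G_4 = 13.
G_4 = 13. HB_8(13) = 8 + 5. Bump = 14. G_5 = 13.
G_5 = 13. HB_9(13) = 9 + 4. Bump = 14. G_6 = 13.
G_6 = 13. HB_10(13) = 10 + 3. Bump = 14. G_7 = 13.
G_7 = 13. HB_11(13) = 11 + 2. Bump = 14. G_8 = 13.
G_8 = 13. HB_12(13) = 12 + 1. Bump = 14. G_9 = 13.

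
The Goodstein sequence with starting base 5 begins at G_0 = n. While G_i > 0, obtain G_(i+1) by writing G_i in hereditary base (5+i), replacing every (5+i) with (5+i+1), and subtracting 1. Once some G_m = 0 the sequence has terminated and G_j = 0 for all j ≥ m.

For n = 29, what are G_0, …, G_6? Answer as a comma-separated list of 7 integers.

29, 39, 51, 65, 81, 99, 107

(0) 29|_5 = 5^2 + 4 ↦ 6^2 + 4|_6 = 40 ⇒ 39
(1) 39|_6 = 6^2 + 3 ↦ 7^2 + 3|_7 = 52 ⇒ 51
(2) 51|_7 = 7^2 + 2 ↦ 8^2 + 2|_8 = 66 ⇒ 65
(3) 65|_8 = 8^2 + 1 ↦ 9^2 + 1|_9 = 82 ⇒ 81
(4) 81|_9 = 9^2 ↦ 10^2|_10 = 100 ⇒ 99
(5) 99|_10 = 9·10 + 9 ↦ 9·11 + 9|_11 = 108 ⇒ 107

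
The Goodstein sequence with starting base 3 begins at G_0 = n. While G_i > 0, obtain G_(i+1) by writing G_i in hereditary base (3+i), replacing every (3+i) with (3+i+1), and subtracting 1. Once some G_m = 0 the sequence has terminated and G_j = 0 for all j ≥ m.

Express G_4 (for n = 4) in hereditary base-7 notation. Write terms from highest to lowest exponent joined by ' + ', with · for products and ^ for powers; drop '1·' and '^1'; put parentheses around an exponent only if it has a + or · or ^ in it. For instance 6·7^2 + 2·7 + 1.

i=0: 4 = 3 + 1 (b=3); 3→4: 4 + 1 = 5; 5−1 = 4
i=1: 4 = 4 (b=4); 4→5: 5 = 5; 5−1 = 4
i=2: 4 = 4 (b=5); 5→6: 4 = 4; 4−1 = 3
i=3: 3 = 3 (b=6); 6→7: 3 = 3; 3−1 = 2
i=4: 2 = 2 (b=7); 7→8: 2 = 2; 2−1 = 1

2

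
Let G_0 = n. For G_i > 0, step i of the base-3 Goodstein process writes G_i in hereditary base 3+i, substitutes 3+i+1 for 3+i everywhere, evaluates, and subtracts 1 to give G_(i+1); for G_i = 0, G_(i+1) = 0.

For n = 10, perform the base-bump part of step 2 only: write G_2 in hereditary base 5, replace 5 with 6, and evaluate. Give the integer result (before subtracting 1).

28

(0) 10|_3 = 3^2 + 1 ↦ 4^2 + 1|_4 = 17 ⇒ 16
(1) 16|_4 = 4^2 ↦ 5^2|_5 = 25 ⇒ 24
(2) 24|_5 = 4·5 + 4 ↦ 4·6 + 4|_6 = 28 ⇒ 27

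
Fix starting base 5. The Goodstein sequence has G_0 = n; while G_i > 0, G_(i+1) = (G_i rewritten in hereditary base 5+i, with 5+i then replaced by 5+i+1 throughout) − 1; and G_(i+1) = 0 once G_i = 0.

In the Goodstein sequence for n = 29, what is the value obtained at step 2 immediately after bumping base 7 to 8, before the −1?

G_0=29  [base 5] 5^2 + 4  →[5↦6]→  6^2 + 4 = 40  −1 ⇒ G_1=39
G_1=39  [base 6] 6^2 + 3  →[6↦7]→  7^2 + 3 = 52  −1 ⇒ G_2=51
G_2=51  [base 7] 7^2 + 2  →[7↦8]→  8^2 + 2 = 66  −1 ⇒ G_3=65

66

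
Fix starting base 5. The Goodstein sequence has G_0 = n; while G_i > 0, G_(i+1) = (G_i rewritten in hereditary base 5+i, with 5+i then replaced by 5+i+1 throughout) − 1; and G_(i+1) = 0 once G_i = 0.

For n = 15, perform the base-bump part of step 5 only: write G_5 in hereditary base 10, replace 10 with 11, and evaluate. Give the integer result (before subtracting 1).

base 5: 15 = 3·5; at 6: 3·6 = 18; next = 17
base 6: 17 = 2·6 + 5; at 7: 2·7 + 5 = 19; next = 18
base 7: 18 = 2·7 + 4; at 8: 2·8 + 4 = 20; next = 19
base 8: 19 = 2·8 + 3; at 9: 2·9 + 3 = 21; next = 20
base 9: 20 = 2·9 + 2; at 10: 2·10 + 2 = 22; next = 21
base 10: 21 = 2·10 + 1; at 11: 2·11 + 1 = 23; next = 22

23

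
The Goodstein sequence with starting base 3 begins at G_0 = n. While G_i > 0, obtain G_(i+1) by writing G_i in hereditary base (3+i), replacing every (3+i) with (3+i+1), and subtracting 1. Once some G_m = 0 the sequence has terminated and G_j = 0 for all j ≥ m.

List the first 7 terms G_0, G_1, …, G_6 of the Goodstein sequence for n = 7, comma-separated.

7, 8, 9, 9, 9, 9, 9

7 —HB3→ 2·3 + 1 —bump→ 2·4 + 1 = 9 —(−1)→ 8
8 —HB4→ 2·4 —bump→ 2·5 = 10 —(−1)→ 9
9 —HB5→ 5 + 4 —bump→ 6 + 4 = 10 —(−1)→ 9
9 —HB6→ 6 + 3 —bump→ 7 + 3 = 10 —(−1)→ 9
9 —HB7→ 7 + 2 —bump→ 8 + 2 = 10 —(−1)→ 9
9 —HB8→ 8 + 1 —bump→ 9 + 1 = 10 —(−1)→ 9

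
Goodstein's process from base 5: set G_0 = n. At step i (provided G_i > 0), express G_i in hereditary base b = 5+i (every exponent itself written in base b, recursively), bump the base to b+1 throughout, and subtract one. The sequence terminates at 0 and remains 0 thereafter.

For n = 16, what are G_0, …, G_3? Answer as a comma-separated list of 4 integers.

16, 18, 20, 21

G_0 = 16. HB_5(16) = 3·5 + 1. Bump = 19. G_1 = 18.
G_1 = 18. HB_6(18) = 3·6. Bump = 21. G_2 = 20.
G_2 = 20. HB_7(20) = 2·7 + 6. Bump = 22. G_3 = 21.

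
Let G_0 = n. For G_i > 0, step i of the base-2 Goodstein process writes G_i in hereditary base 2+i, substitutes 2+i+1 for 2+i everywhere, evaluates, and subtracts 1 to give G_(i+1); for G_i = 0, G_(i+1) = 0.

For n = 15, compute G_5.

6588344

[0] 15 ≡ 2^(2 + 1) + 2^2 + 2 + 1 (base 2). Lift 3: 112. −1: 111.
[1] 111 ≡ 3^(3 + 1) + 3^3 + 3 (base 3). Lift 4: 1284. −1: 1283.
[2] 1283 ≡ 4^(4 + 1) + 4^4 + 3 (base 4). Lift 5: 18753. −1: 18752.
[3] 18752 ≡ 5^(5 + 1) + 5^5 + 2 (base 5). Lift 6: 326594. −1: 326593.
[4] 326593 ≡ 6^(6 + 1) + 6^6 + 1 (base 6). Lift 7: 6588345. −1: 6588344.
[5] 6588344 ≡ 7^(7 + 1) + 7^7 (base 7). Lift 8: 150994944. −1: 150994943.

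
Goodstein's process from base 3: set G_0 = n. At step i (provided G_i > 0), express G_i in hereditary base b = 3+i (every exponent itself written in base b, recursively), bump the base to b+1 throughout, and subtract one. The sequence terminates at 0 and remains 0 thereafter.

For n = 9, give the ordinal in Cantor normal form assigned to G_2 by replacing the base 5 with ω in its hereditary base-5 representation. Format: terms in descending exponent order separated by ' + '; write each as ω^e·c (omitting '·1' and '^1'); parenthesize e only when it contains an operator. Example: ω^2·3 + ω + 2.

base 3: 9 = 3^2; at 4: 4^2 = 16; next = 15
base 4: 15 = 3·4 + 3; at 5: 3·5 + 3 = 18; next = 17
base 5: 17 = 3·5 + 2; at 6: 3·6 + 2 = 20; next = 19

ω·3 + 2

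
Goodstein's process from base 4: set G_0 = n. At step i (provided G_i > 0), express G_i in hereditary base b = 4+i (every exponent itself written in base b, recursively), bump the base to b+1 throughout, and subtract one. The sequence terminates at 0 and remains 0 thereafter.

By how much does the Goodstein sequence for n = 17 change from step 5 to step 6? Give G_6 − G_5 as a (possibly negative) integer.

4

(0) 17|_4 = 4^2 + 1 ↦ 5^2 + 1|_5 = 26 ⇒ 25
(1) 25|_5 = 5^2 ↦ 6^2|_6 = 36 ⇒ 35
(2) 35|_6 = 5·6 + 5 ↦ 5·7 + 5|_7 = 40 ⇒ 39
(3) 39|_7 = 5·7 + 4 ↦ 5·8 + 4|_8 = 44 ⇒ 43
(4) 43|_8 = 5·8 + 3 ↦ 5·9 + 3|_9 = 48 ⇒ 47
(5) 47|_9 = 5·9 + 2 ↦ 5·10 + 2|_10 = 52 ⇒ 51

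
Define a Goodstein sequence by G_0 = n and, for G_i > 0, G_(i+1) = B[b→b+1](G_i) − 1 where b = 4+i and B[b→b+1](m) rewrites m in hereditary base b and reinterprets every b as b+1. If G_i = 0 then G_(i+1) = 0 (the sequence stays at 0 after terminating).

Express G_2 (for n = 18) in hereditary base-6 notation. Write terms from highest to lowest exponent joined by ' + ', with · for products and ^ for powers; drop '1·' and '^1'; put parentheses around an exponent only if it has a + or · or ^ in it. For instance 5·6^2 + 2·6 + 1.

step 0: 18 = 4^2 + 2; sub 5 for 4: 5^2 + 2; = 27; G_1 = 27−1 = 26
step 1: 26 = 5^2 + 1; sub 6 for 5: 6^2 + 1; = 37; G_2 = 37−1 = 36
step 2: 36 = 6^2; sub 7 for 6: 7^2; = 49; G_3 = 49−1 = 48

6^2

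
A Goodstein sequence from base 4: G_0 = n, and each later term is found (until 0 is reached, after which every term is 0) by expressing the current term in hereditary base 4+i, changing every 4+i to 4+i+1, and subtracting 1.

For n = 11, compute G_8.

(0) 11|_4 = 2·4 + 3 ↦ 2·5 + 3|_5 = 13 ⇒ 12
(1) 12|_5 = 2·5 + 2 ↦ 2·6 + 2|_6 = 14 ⇒ 13
(2) 13|_6 = 2·6 + 1 ↦ 2·7 + 1|_7 = 15 ⇒ 14
(3) 14|_7 = 2·7 ↦ 2·8|_8 = 16 ⇒ 15
(4) 15|_8 = 8 + 7 ↦ 9 + 7|_9 = 16 ⇒ 15
(5) 15|_9 = 9 + 6 ↦ 10 + 6|_10 = 16 ⇒ 15
(6) 15|_10 = 10 + 5 ↦ 11 + 5|_11 = 16 ⇒ 15
(7) 15|_11 = 11 + 4 ↦ 12 + 4|_12 = 16 ⇒ 15

15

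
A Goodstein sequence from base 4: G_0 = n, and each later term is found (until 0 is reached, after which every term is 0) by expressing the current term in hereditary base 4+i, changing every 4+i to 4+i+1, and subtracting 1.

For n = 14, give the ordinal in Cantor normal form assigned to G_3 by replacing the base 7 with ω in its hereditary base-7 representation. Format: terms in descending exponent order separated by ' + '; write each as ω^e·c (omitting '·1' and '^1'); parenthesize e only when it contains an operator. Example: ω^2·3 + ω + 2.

[0] 14 ≡ 3·4 + 2 (base 4). Lift 5: 17. −1: 16.
[1] 16 ≡ 3·5 + 1 (base 5). Lift 6: 19. −1: 18.
[2] 18 ≡ 3·6 (base 6). Lift 7: 21. −1: 20.
[3] 20 ≡ 2·7 + 6 (base 7). Lift 8: 22. −1: 21.

ω·2 + 6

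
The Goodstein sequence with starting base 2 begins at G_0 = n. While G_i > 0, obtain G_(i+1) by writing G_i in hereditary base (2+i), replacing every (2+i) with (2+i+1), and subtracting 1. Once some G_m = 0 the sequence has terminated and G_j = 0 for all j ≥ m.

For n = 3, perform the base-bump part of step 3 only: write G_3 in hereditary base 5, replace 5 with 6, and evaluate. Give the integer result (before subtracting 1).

G_0 = 3. HB_2(3) = 2 + 1. Bump = 4. G_1 = 3.
G_1 = 3. HB_3(3) = 3. Bump = 4. G_2 = 3.
G_2 = 3. HB_4(3) = 3. Bump = 3. G_3 = 2.
G_3 = 2. HB_5(2) = 2. Bump = 2. G_4 = 1.

2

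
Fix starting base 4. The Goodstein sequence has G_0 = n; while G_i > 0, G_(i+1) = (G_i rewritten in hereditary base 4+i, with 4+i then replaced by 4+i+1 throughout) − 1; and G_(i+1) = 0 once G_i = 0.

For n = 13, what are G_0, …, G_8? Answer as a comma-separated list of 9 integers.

13, 15, 17, 18, 19, 20, 21, 22, 23

[0] 13 ≡ 3·4 + 1 (base 4). Lift 5: 16. −1: 15.
[1] 15 ≡ 3·5 (base 5). Lift 6: 18. −1: 17.
[2] 17 ≡ 2·6 + 5 (base 6). Lift 7: 19. −1: 18.
[3] 18 ≡ 2·7 + 4 (base 7). Lift 8: 20. −1: 19.
[4] 19 ≡ 2·8 + 3 (base 8). Lift 9: 21. −1: 20.
[5] 20 ≡ 2·9 + 2 (base 9). Lift 10: 22. −1: 21.
[6] 21 ≡ 2·10 + 1 (base 10). Lift 11: 23. −1: 22.
[7] 22 ≡ 2·11 (base 11). Lift 12: 24. −1: 23.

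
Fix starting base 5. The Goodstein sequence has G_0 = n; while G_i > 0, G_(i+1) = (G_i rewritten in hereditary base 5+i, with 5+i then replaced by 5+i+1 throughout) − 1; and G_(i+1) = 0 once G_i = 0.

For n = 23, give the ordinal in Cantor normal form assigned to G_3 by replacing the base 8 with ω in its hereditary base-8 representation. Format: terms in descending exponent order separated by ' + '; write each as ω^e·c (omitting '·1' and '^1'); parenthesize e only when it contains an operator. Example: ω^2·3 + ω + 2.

i=0: 23 = 4·5 + 3 (b=5); 5→6: 4·6 + 3 = 27; 27−1 = 26
i=1: 26 = 4·6 + 2 (b=6); 6→7: 4·7 + 2 = 30; 30−1 = 29
i=2: 29 = 4·7 + 1 (b=7); 7→8: 4·8 + 1 = 33; 33−1 = 32
i=3: 32 = 4·8 (b=8); 8→9: 4·9 = 36; 36−1 = 35

ω·4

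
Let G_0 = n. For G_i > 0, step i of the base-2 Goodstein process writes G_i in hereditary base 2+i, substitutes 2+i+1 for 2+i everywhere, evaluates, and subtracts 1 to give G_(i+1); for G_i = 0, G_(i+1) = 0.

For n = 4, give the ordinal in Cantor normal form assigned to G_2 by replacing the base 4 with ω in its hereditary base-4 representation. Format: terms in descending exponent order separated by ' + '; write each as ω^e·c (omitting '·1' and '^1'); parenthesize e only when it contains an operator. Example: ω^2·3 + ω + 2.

ω^2·2 + ω·2 + 1

G_0 = 4. HB_2(4) = 2^2. Bump = 27. G_1 = 26.
G_1 = 26. HB_3(26) = 2·3^2 + 2·3 + 2. Bump = 42. G_2 = 41.
G_2 = 41. HB_4(41) = 2·4^2 + 2·4 + 1. Bump = 61. G_3 = 60.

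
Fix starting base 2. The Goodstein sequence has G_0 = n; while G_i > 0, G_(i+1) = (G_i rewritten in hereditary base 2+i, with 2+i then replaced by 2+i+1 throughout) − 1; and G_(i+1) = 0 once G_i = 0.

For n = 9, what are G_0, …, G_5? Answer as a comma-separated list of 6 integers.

base 2: 9 = 2^(2 + 1) + 1; at 3: 3^(3 + 1) + 1 = 82; next = 81
base 3: 81 = 3^(3 + 1); at 4: 4^(4 + 1) = 1024; next = 1023
base 4: 1023 = 3·4^4 + 3·4^3 + 3·4^2 + 3·4 + 3; at 5: 3·5^5 + 3·5^3 + 3·5^2 + 3·5 + 3 = 9843; next = 9842
base 5: 9842 = 3·5^5 + 3·5^3 + 3·5^2 + 3·5 + 2; at 6: 3·6^6 + 3·6^3 + 3·6^2 + 3·6 + 2 = 140744; next = 140743
base 6: 140743 = 3·6^6 + 3·6^3 + 3·6^2 + 3·6 + 1; at 7: 3·7^7 + 3·7^3 + 3·7^2 + 3·7 + 1 = 2471827; next = 2471826

9, 81, 1023, 9842, 140743, 2471826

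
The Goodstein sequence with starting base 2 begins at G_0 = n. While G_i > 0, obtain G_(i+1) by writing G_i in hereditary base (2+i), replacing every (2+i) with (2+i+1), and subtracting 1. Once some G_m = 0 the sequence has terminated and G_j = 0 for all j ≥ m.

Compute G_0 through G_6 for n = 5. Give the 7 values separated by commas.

[0] 5 ≡ 2^2 + 1 (base 2). Lift 3: 28. −1: 27.
[1] 27 ≡ 3^3 (base 3). Lift 4: 256. −1: 255.
[2] 255 ≡ 3·4^3 + 3·4^2 + 3·4 + 3 (base 4). Lift 5: 468. −1: 467.
[3] 467 ≡ 3·5^3 + 3·5^2 + 3·5 + 2 (base 5). Lift 6: 776. −1: 775.
[4] 775 ≡ 3·6^3 + 3·6^2 + 3·6 + 1 (base 6). Lift 7: 1198. −1: 1197.
[5] 1197 ≡ 3·7^3 + 3·7^2 + 3·7 (base 7). Lift 8: 1752. −1: 1751.

5, 27, 255, 467, 775, 1197, 1751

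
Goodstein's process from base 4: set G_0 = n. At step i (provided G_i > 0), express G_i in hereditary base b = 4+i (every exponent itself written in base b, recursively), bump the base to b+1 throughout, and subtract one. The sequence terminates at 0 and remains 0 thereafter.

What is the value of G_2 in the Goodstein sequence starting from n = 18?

step 0: 18 = 4^2 + 2; sub 5 for 4: 5^2 + 2; = 27; G_1 = 27−1 = 26
step 1: 26 = 5^2 + 1; sub 6 for 5: 6^2 + 1; = 37; G_2 = 37−1 = 36
step 2: 36 = 6^2; sub 7 for 6: 7^2; = 49; G_3 = 49−1 = 48

36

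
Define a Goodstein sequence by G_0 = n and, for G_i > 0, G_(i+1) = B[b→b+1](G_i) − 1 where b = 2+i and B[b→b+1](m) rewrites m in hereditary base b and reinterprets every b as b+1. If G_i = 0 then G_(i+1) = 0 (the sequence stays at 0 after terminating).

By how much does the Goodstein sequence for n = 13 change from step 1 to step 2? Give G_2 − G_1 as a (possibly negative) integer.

1171

G_0 = 13. HB_2(13) = 2^(2 + 1) + 2^2 + 1. Bump = 109. G_1 = 108.
G_1 = 108. HB_3(108) = 3^(3 + 1) + 3^3. Bump = 1280. G_2 = 1279.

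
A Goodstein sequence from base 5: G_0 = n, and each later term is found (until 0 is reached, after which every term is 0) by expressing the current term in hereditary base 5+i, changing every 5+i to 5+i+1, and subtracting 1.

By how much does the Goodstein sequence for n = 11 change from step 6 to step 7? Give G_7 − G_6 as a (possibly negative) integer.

0

step 0: 11 = 2·5 + 1; sub 6 for 5: 2·6 + 1; = 13; G_1 = 13−1 = 12
step 1: 12 = 2·6; sub 7 for 6: 2·7; = 14; G_2 = 14−1 = 13
step 2: 13 = 7 + 6; sub 8 for 7: 8 + 6; = 14; G_3 = 14−1 = 13
step 3: 13 = 8 + 5; sub 9 for 8: 9 + 5; = 14; G_4 = 14−1 = 13
step 4: 13 = 9 + 4; sub 10 for 9: 10 + 4; = 14; G_5 = 14−1 = 13
step 5: 13 = 10 + 3; sub 11 for 10: 11 + 3; = 14; G_6 = 14−1 = 13
step 6: 13 = 11 + 2; sub 12 for 11: 12 + 2; = 14; G_7 = 14−1 = 13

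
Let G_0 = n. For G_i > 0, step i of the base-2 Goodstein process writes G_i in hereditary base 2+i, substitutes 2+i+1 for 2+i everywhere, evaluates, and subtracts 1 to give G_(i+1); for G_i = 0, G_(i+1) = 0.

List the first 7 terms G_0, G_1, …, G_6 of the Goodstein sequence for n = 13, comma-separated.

13, 108, 1279, 16092, 280711, 5765998, 134219479

i=0: 13 = 2^(2 + 1) + 2^2 + 1 (b=2); 2→3: 3^(3 + 1) + 3^3 + 1 = 109; 109−1 = 108
i=1: 108 = 3^(3 + 1) + 3^3 (b=3); 3→4: 4^(4 + 1) + 4^4 = 1280; 1280−1 = 1279
i=2: 1279 = 4^(4 + 1) + 3·4^3 + 3·4^2 + 3·4 + 3 (b=4); 4→5: 5^(5 + 1) + 3·5^3 + 3·5^2 + 3·5 + 3 = 16093; 16093−1 = 16092
i=3: 16092 = 5^(5 + 1) + 3·5^3 + 3·5^2 + 3·5 + 2 (b=5); 5→6: 6^(6 + 1) + 3·6^3 + 3·6^2 + 3·6 + 2 = 280712; 280712−1 = 280711
i=4: 280711 = 6^(6 + 1) + 3·6^3 + 3·6^2 + 3·6 + 1 (b=6); 6→7: 7^(7 + 1) + 3·7^3 + 3·7^2 + 3·7 + 1 = 5765999; 5765999−1 = 5765998
i=5: 5765998 = 7^(7 + 1) + 3·7^3 + 3·7^2 + 3·7 (b=7); 7→8: 8^(8 + 1) + 3·8^3 + 3·8^2 + 3·8 = 134219480; 134219480−1 = 134219479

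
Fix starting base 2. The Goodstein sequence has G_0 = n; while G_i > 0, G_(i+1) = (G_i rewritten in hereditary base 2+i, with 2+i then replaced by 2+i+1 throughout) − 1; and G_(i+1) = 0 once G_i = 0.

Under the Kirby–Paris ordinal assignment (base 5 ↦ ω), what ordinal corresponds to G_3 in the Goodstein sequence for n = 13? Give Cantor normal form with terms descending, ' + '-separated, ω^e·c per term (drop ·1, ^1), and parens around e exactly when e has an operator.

G_0=13  [base 2] 2^(2 + 1) + 2^2 + 1  →[2↦3]→  3^(3 + 1) + 3^3 + 1 = 109  −1 ⇒ G_1=108
G_1=108  [base 3] 3^(3 + 1) + 3^3  →[3↦4]→  4^(4 + 1) + 4^4 = 1280  −1 ⇒ G_2=1279
G_2=1279  [base 4] 4^(4 + 1) + 3·4^3 + 3·4^2 + 3·4 + 3  →[4↦5]→  5^(5 + 1) + 3·5^3 + 3·5^2 + 3·5 + 3 = 16093  −1 ⇒ G_3=16092
G_3=16092  [base 5] 5^(5 + 1) + 3·5^3 + 3·5^2 + 3·5 + 2  →[5↦6]→  6^(6 + 1) + 3·6^3 + 3·6^2 + 3·6 + 2 = 280712  −1 ⇒ G_4=280711

ω^(ω + 1) + ω^3·3 + ω^2·3 + ω·3 + 2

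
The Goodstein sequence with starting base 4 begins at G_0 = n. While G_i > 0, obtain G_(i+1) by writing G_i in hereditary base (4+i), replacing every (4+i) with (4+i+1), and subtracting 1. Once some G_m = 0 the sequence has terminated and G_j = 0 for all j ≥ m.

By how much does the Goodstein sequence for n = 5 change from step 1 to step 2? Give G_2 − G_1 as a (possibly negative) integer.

0

base 4: 5 = 4 + 1; at 5: 5 + 1 = 6; next = 5
base 5: 5 = 5; at 6: 6 = 6; next = 5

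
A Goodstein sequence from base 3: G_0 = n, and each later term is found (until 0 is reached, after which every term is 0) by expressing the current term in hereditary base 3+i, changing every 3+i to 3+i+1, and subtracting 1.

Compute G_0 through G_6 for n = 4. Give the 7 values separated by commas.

4, 4, 4, 3, 2, 1, 0

G_0=4  [base 3] 3 + 1  →[3↦4]→  4 + 1 = 5  −1 ⇒ G_1=4
G_1=4  [base 4] 4  →[4↦5]→  5 = 5  −1 ⇒ G_2=4
G_2=4  [base 5] 4  →[5↦6]→  4 = 4  −1 ⇒ G_3=3
G_3=3  [base 6] 3  →[6↦7]→  3 = 3  −1 ⇒ G_4=2
G_4=2  [base 7] 2  →[7↦8]→  2 = 2  −1 ⇒ G_5=1
G_5=1  [base 8] 1  →[8↦9]→  1 = 1  −1 ⇒ G_6=0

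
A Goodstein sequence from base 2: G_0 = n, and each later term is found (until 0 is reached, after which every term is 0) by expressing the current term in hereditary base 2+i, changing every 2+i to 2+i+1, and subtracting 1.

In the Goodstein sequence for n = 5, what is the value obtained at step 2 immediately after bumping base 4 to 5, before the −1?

[0] 5 ≡ 2^2 + 1 (base 2). Lift 3: 28. −1: 27.
[1] 27 ≡ 3^3 (base 3). Lift 4: 256. −1: 255.
[2] 255 ≡ 3·4^3 + 3·4^2 + 3·4 + 3 (base 4). Lift 5: 468. −1: 467.

468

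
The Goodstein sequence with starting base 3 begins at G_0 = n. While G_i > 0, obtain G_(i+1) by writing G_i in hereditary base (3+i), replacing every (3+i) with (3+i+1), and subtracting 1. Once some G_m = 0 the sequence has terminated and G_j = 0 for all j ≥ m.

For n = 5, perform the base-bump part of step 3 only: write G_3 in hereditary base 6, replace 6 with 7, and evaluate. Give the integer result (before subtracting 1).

5

i=0: 5 = 3 + 2 (b=3); 3→4: 4 + 2 = 6; 6−1 = 5
i=1: 5 = 4 + 1 (b=4); 4→5: 5 + 1 = 6; 6−1 = 5
i=2: 5 = 5 (b=5); 5→6: 6 = 6; 6−1 = 5
i=3: 5 = 5 (b=6); 6→7: 5 = 5; 5−1 = 4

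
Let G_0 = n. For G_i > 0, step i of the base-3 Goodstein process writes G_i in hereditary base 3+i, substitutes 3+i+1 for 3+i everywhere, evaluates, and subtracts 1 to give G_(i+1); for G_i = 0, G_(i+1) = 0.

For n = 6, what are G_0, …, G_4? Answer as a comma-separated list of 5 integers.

6, 7, 7, 7, 7

G_0 = 6. HB_3(6) = 2·3. Bump = 8. G_1 = 7.
G_1 = 7. HB_4(7) = 4 + 3. Bump = 8. G_2 = 7.
G_2 = 7. HB_5(7) = 5 + 2. Bump = 8. G_3 = 7.
G_3 = 7. HB_6(7) = 6 + 1. Bump = 8. G_4 = 7.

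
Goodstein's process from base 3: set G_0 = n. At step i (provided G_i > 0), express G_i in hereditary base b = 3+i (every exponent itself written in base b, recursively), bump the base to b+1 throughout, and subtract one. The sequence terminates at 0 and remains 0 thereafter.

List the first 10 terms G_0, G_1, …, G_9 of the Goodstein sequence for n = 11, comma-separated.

(0) 11|_3 = 3^2 + 2 ↦ 4^2 + 2|_4 = 18 ⇒ 17
(1) 17|_4 = 4^2 + 1 ↦ 5^2 + 1|_5 = 26 ⇒ 25
(2) 25|_5 = 5^2 ↦ 6^2|_6 = 36 ⇒ 35
(3) 35|_6 = 5·6 + 5 ↦ 5·7 + 5|_7 = 40 ⇒ 39
(4) 39|_7 = 5·7 + 4 ↦ 5·8 + 4|_8 = 44 ⇒ 43
(5) 43|_8 = 5·8 + 3 ↦ 5·9 + 3|_9 = 48 ⇒ 47
(6) 47|_9 = 5·9 + 2 ↦ 5·10 + 2|_10 = 52 ⇒ 51
(7) 51|_10 = 5·10 + 1 ↦ 5·11 + 1|_11 = 56 ⇒ 55
(8) 55|_11 = 5·11 ↦ 5·12|_12 = 60 ⇒ 59

11, 17, 25, 35, 39, 43, 47, 51, 55, 59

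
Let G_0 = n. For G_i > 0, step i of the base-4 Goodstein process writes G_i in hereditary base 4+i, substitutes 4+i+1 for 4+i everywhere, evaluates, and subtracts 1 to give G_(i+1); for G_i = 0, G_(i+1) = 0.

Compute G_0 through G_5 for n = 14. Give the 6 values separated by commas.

14, 16, 18, 20, 21, 22

14 —HB4→ 3·4 + 2 —bump→ 3·5 + 2 = 17 —(−1)→ 16
16 —HB5→ 3·5 + 1 —bump→ 3·6 + 1 = 19 —(−1)→ 18
18 —HB6→ 3·6 —bump→ 3·7 = 21 —(−1)→ 20
20 —HB7→ 2·7 + 6 —bump→ 2·8 + 6 = 22 —(−1)→ 21
21 —HB8→ 2·8 + 5 —bump→ 2·9 + 5 = 23 —(−1)→ 22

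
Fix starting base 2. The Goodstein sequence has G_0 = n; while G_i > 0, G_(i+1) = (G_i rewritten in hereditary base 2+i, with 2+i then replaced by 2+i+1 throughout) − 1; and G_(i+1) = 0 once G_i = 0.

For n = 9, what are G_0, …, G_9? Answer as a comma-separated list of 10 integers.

9, 81, 1023, 9842, 140743, 2471826, 50333399, 1162263921, 30000003325, 855935016215

9 —HB2→ 2^(2 + 1) + 1 —bump→ 3^(3 + 1) + 1 = 82 —(−1)→ 81
81 —HB3→ 3^(3 + 1) —bump→ 4^(4 + 1) = 1024 —(−1)→ 1023
1023 —HB4→ 3·4^4 + 3·4^3 + 3·4^2 + 3·4 + 3 —bump→ 3·5^5 + 3·5^3 + 3·5^2 + 3·5 + 3 = 9843 —(−1)→ 9842
9842 —HB5→ 3·5^5 + 3·5^3 + 3·5^2 + 3·5 + 2 —bump→ 3·6^6 + 3·6^3 + 3·6^2 + 3·6 + 2 = 140744 —(−1)→ 140743
140743 —HB6→ 3·6^6 + 3·6^3 + 3·6^2 + 3·6 + 1 —bump→ 3·7^7 + 3·7^3 + 3·7^2 + 3·7 + 1 = 2471827 —(−1)→ 2471826
2471826 —HB7→ 3·7^7 + 3·7^3 + 3·7^2 + 3·7 —bump→ 3·8^8 + 3·8^3 + 3·8^2 + 3·8 = 50333400 —(−1)→ 50333399
50333399 —HB8→ 3·8^8 + 3·8^3 + 3·8^2 + 2·8 + 7 —bump→ 3·9^9 + 3·9^3 + 3·9^2 + 2·9 + 7 = 1162263922 —(−1)→ 1162263921
1162263921 —HB9→ 3·9^9 + 3·9^3 + 3·9^2 + 2·9 + 6 —bump→ 3·10^10 + 3·10^3 + 3·10^2 + 2·10 + 6 = 30000003326 —(−1)→ 30000003325
30000003325 —HB10→ 3·10^10 + 3·10^3 + 3·10^2 + 2·10 + 5 —bump→ 3·11^11 + 3·11^3 + 3·11^2 + 2·11 + 5 = 855935016216 —(−1)→ 855935016215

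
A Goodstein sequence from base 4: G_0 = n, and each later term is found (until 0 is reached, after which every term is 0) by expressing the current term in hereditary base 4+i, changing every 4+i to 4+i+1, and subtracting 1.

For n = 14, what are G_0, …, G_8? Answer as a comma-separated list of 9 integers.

(0) 14|_4 = 3·4 + 2 ↦ 3·5 + 2|_5 = 17 ⇒ 16
(1) 16|_5 = 3·5 + 1 ↦ 3·6 + 1|_6 = 19 ⇒ 18
(2) 18|_6 = 3·6 ↦ 3·7|_7 = 21 ⇒ 20
(3) 20|_7 = 2·7 + 6 ↦ 2·8 + 6|_8 = 22 ⇒ 21
(4) 21|_8 = 2·8 + 5 ↦ 2·9 + 5|_9 = 23 ⇒ 22
(5) 22|_9 = 2·9 + 4 ↦ 2·10 + 4|_10 = 24 ⇒ 23
(6) 23|_10 = 2·10 + 3 ↦ 2·11 + 3|_11 = 25 ⇒ 24
(7) 24|_11 = 2·11 + 2 ↦ 2·12 + 2|_12 = 26 ⇒ 25

14, 16, 18, 20, 21, 22, 23, 24, 25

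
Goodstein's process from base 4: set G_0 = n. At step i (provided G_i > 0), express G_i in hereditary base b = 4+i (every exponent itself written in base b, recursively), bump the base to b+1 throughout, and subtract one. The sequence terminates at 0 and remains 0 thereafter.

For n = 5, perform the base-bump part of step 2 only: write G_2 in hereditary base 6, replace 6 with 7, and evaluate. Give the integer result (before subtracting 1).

5 —HB4→ 4 + 1 —bump→ 5 + 1 = 6 —(−1)→ 5
5 —HB5→ 5 —bump→ 6 = 6 —(−1)→ 5

5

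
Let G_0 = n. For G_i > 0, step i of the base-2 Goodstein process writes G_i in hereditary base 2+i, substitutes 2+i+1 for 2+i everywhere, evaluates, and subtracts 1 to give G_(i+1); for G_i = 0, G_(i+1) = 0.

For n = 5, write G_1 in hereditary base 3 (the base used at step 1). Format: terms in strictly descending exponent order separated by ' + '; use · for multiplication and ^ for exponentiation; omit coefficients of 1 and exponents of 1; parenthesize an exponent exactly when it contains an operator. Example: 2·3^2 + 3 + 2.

(0) 5|_2 = 2^2 + 1 ↦ 3^3 + 1|_3 = 28 ⇒ 27
(1) 27|_3 = 3^3 ↦ 4^4|_4 = 256 ⇒ 255

3^3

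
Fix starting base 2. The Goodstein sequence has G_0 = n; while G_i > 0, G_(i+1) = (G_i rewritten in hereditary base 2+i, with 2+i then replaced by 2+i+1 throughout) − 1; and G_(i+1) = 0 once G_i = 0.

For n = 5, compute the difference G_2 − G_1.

step 0: 5 = 2^2 + 1; sub 3 for 2: 3^3 + 1; = 28; G_1 = 28−1 = 27
step 1: 27 = 3^3; sub 4 for 3: 4^4; = 256; G_2 = 256−1 = 255

228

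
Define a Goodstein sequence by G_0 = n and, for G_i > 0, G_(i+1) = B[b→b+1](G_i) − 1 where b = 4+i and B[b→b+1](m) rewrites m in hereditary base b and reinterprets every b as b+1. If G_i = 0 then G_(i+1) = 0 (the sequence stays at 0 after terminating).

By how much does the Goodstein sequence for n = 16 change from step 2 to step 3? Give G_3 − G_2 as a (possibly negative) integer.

G_0=16  [base 4] 4^2  →[4↦5]→  5^2 = 25  −1 ⇒ G_1=24
G_1=24  [base 5] 4·5 + 4  →[5↦6]→  4·6 + 4 = 28  −1 ⇒ G_2=27
G_2=27  [base 6] 4·6 + 3  →[6↦7]→  4·7 + 3 = 31  −1 ⇒ G_3=30

3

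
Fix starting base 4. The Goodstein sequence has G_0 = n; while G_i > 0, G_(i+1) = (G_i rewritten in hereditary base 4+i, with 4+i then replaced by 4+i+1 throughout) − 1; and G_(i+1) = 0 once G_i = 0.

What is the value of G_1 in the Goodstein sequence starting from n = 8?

8 —HB4→ 2·4 —bump→ 2·5 = 10 —(−1)→ 9
9 —HB5→ 5 + 4 —bump→ 6 + 4 = 10 —(−1)→ 9

9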